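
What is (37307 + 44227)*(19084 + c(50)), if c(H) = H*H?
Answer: 1759829856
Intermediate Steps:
c(H) = H²
(37307 + 44227)*(19084 + c(50)) = (37307 + 44227)*(19084 + 50²) = 81534*(19084 + 2500) = 81534*21584 = 1759829856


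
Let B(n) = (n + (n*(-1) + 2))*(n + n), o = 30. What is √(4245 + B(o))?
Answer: 3*√485 ≈ 66.068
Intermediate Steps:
B(n) = 4*n (B(n) = (n + (-n + 2))*(2*n) = (n + (2 - n))*(2*n) = 2*(2*n) = 4*n)
√(4245 + B(o)) = √(4245 + 4*30) = √(4245 + 120) = √4365 = 3*√485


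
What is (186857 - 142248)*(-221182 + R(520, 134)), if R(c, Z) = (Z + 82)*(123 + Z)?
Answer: -7390373030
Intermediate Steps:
R(c, Z) = (82 + Z)*(123 + Z)
(186857 - 142248)*(-221182 + R(520, 134)) = (186857 - 142248)*(-221182 + (10086 + 134² + 205*134)) = 44609*(-221182 + (10086 + 17956 + 27470)) = 44609*(-221182 + 55512) = 44609*(-165670) = -7390373030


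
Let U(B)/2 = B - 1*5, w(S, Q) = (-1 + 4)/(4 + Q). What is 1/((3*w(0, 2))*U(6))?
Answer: ⅓ ≈ 0.33333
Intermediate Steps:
w(S, Q) = 3/(4 + Q)
U(B) = -10 + 2*B (U(B) = 2*(B - 1*5) = 2*(B - 5) = 2*(-5 + B) = -10 + 2*B)
1/((3*w(0, 2))*U(6)) = 1/((3*(3/(4 + 2)))*(-10 + 2*6)) = 1/((3*(3/6))*(-10 + 12)) = 1/((3*(3*(⅙)))*2) = 1/((3*(½))*2) = 1/((3/2)*2) = 1/3 = ⅓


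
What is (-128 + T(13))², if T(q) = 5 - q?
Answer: 18496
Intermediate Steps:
(-128 + T(13))² = (-128 + (5 - 1*13))² = (-128 + (5 - 13))² = (-128 - 8)² = (-136)² = 18496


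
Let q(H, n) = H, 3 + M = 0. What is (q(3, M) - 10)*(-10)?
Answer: 70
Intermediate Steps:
M = -3 (M = -3 + 0 = -3)
(q(3, M) - 10)*(-10) = (3 - 10)*(-10) = -7*(-10) = 70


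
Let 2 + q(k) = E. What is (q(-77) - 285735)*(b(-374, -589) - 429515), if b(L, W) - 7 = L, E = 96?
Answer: 122791924362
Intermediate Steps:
b(L, W) = 7 + L
q(k) = 94 (q(k) = -2 + 96 = 94)
(q(-77) - 285735)*(b(-374, -589) - 429515) = (94 - 285735)*((7 - 374) - 429515) = -285641*(-367 - 429515) = -285641*(-429882) = 122791924362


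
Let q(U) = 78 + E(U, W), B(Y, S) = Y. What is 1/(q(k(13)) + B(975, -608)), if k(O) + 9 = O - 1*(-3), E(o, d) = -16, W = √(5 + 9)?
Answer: 1/1037 ≈ 0.00096432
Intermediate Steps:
W = √14 ≈ 3.7417
k(O) = -6 + O (k(O) = -9 + (O - 1*(-3)) = -9 + (O + 3) = -9 + (3 + O) = -6 + O)
q(U) = 62 (q(U) = 78 - 16 = 62)
1/(q(k(13)) + B(975, -608)) = 1/(62 + 975) = 1/1037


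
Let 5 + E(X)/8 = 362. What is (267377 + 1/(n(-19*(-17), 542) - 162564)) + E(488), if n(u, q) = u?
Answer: 43842872152/162241 ≈ 2.7023e+5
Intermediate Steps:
E(X) = 2856 (E(X) = -40 + 8*362 = -40 + 2896 = 2856)
(267377 + 1/(n(-19*(-17), 542) - 162564)) + E(488) = (267377 + 1/(-19*(-17) - 162564)) + 2856 = (267377 + 1/(323 - 162564)) + 2856 = (267377 + 1/(-162241)) + 2856 = (267377 - 1/162241) + 2856 = 43379511856/162241 + 2856 = 43842872152/162241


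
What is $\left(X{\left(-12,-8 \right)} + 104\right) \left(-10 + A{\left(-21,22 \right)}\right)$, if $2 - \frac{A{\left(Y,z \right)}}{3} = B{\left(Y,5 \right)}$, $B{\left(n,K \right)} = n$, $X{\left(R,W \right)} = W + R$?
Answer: $4956$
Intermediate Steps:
$X{\left(R,W \right)} = R + W$
$A{\left(Y,z \right)} = 6 - 3 Y$
$\left(X{\left(-12,-8 \right)} + 104\right) \left(-10 + A{\left(-21,22 \right)}\right) = \left(\left(-12 - 8\right) + 104\right) \left(-10 + \left(6 - -63\right)\right) = \left(-20 + 104\right) \left(-10 + \left(6 + 63\right)\right) = 84 \left(-10 + 69\right) = 84 \cdot 59 = 4956$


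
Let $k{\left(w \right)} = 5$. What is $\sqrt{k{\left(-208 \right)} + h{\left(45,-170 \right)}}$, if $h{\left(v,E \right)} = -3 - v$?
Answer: $i \sqrt{43} \approx 6.5574 i$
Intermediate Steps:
$\sqrt{k{\left(-208 \right)} + h{\left(45,-170 \right)}} = \sqrt{5 - 48} = \sqrt{-43} = i \sqrt{43}$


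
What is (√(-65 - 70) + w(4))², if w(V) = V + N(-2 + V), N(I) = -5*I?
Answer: 9*(-2 + I*√15)² ≈ -99.0 - 139.43*I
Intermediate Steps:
w(V) = 10 - 4*V (w(V) = V - 5*(-2 + V) = V + (10 - 5*V) = 10 - 4*V)
(√(-65 - 70) + w(4))² = (√(-65 - 70) + (10 - 4*4))² = (√(-135) + (10 - 16))² = (3*I*√15 - 6)² = (-6 + 3*I*√15)²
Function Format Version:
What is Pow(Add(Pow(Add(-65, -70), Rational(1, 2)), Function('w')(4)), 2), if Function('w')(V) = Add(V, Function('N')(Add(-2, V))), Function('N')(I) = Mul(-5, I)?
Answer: Mul(9, Pow(Add(-2, Mul(I, Pow(15, Rational(1, 2)))), 2)) ≈ Add(-99.000, Mul(-139.43, I))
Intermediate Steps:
Function('w')(V) = Add(10, Mul(-4, V)) (Function('w')(V) = Add(V, Mul(-5, Add(-2, V))) = Add(V, Add(10, Mul(-5, V))) = Add(10, Mul(-4, V)))
Pow(Add(Pow(Add(-65, -70), Rational(1, 2)), Function('w')(4)), 2) = Pow(Add(Pow(Add(-65, -70), Rational(1, 2)), Add(10, Mul(-4, 4))), 2) = Pow(Add(Pow(-135, Rational(1, 2)), Add(10, -16)), 2) = Pow(Add(Mul(3, I, Pow(15, Rational(1, 2))), -6), 2) = Pow(Add(-6, Mul(3, I, Pow(15, Rational(1, 2)))), 2)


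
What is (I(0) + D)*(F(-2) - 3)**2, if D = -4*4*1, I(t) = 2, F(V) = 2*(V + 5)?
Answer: -126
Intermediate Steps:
F(V) = 10 + 2*V (F(V) = 2*(5 + V) = 10 + 2*V)
D = -16 (D = -16*1 = -16)
(I(0) + D)*(F(-2) - 3)**2 = (2 - 16)*((10 + 2*(-2)) - 3)**2 = -14*((10 - 4) - 3)**2 = -14*(6 - 3)**2 = -14*3**2 = -14*9 = -126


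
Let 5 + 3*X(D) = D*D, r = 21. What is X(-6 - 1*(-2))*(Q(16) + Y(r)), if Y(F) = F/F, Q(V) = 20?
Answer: 77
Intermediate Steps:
Y(F) = 1
X(D) = -5/3 + D**2/3 (X(D) = -5/3 + (D*D)/3 = -5/3 + D**2/3)
X(-6 - 1*(-2))*(Q(16) + Y(r)) = (-5/3 + (-6 - 1*(-2))**2/3)*(20 + 1) = (-5/3 + (-6 + 2)**2/3)*21 = (-5/3 + (1/3)*(-4)**2)*21 = (-5/3 + (1/3)*16)*21 = (-5/3 + 16/3)*21 = (11/3)*21 = 77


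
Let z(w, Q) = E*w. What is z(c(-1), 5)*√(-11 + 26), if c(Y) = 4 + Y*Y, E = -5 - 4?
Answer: -45*√15 ≈ -174.28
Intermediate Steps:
E = -9
c(Y) = 4 + Y²
z(w, Q) = -9*w
z(c(-1), 5)*√(-11 + 26) = (-9*(4 + (-1)²))*√(-11 + 26) = (-9*(4 + 1))*√15 = (-9*5)*√15 = -45*√15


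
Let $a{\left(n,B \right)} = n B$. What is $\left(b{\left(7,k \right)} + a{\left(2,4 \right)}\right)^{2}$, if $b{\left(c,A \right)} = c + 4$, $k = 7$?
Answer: $361$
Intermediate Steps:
$a{\left(n,B \right)} = B n$
$b{\left(c,A \right)} = 4 + c$
$\left(b{\left(7,k \right)} + a{\left(2,4 \right)}\right)^{2} = \left(\left(4 + 7\right) + 4 \cdot 2\right)^{2} = \left(11 + 8\right)^{2} = 19^{2} = 361$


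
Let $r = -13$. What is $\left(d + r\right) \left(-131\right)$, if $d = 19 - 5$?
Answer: $-131$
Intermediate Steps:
$d = 14$
$\left(d + r\right) \left(-131\right) = \left(14 - 13\right) \left(-131\right) = 1 \left(-131\right) = -131$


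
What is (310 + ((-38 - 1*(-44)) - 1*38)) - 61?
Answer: 217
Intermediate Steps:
(310 + ((-38 - 1*(-44)) - 1*38)) - 61 = (310 + ((-38 + 44) - 38)) - 61 = (310 + (6 - 38)) - 61 = (310 - 32) - 61 = 278 - 61 = 217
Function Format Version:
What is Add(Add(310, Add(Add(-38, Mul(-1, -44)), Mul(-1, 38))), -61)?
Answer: 217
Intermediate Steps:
Add(Add(310, Add(Add(-38, Mul(-1, -44)), Mul(-1, 38))), -61) = Add(Add(310, Add(Add(-38, 44), -38)), -61) = Add(Add(310, Add(6, -38)), -61) = Add(Add(310, -32), -61) = Add(278, -61) = 217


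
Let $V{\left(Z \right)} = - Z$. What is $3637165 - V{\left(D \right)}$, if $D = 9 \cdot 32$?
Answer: $3637453$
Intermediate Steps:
$D = 288$
$3637165 - V{\left(D \right)} = 3637165 - \left(-1\right) 288 = 3637165 - -288 = 3637165 + 288 = 3637453$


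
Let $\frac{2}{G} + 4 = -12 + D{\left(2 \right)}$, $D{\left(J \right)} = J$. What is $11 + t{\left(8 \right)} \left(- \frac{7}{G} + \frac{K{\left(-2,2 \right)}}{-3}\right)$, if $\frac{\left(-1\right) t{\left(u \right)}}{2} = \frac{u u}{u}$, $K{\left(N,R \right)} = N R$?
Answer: $- \frac{2383}{3} \approx -794.33$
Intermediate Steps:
$G = - \frac{1}{7}$ ($G = \frac{2}{-4 + \left(-12 + 2\right)} = \frac{2}{-4 - 10} = \frac{2}{-14} = 2 \left(- \frac{1}{14}\right) = - \frac{1}{7} \approx -0.14286$)
$t{\left(u \right)} = - 2 u$ ($t{\left(u \right)} = - 2 \frac{u u}{u} = - 2 \frac{u^{2}}{u} = - 2 u$)
$11 + t{\left(8 \right)} \left(- \frac{7}{G} + \frac{K{\left(-2,2 \right)}}{-3}\right) = 11 + \left(-2\right) 8 \left(- \frac{7}{- \frac{1}{7}} + \frac{\left(-2\right) 2}{-3}\right) = 11 - 16 \left(\left(-7\right) \left(-7\right) - - \frac{4}{3}\right) = 11 - 16 \left(49 + \frac{4}{3}\right) = 11 - \frac{2416}{3} = - \frac{2383}{3}$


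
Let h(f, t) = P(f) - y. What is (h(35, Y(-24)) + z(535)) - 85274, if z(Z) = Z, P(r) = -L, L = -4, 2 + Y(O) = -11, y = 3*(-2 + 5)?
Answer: -84744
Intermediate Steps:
y = 9 (y = 3*3 = 9)
Y(O) = -13 (Y(O) = -2 - 11 = -13)
P(r) = 4 (P(r) = -1*(-4) = 4)
h(f, t) = -5 (h(f, t) = 4 - 1*9 = 4 - 9 = -5)
(h(35, Y(-24)) + z(535)) - 85274 = (-5 + 535) - 85274 = 530 - 85274 = -84744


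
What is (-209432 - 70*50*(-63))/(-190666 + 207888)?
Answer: 5534/8611 ≈ 0.64267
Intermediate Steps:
(-209432 - 70*50*(-63))/(-190666 + 207888) = (-209432 - 3500*(-63))/17222 = (-209432 + 220500)*(1/17222) = 11068*(1/17222) = 5534/8611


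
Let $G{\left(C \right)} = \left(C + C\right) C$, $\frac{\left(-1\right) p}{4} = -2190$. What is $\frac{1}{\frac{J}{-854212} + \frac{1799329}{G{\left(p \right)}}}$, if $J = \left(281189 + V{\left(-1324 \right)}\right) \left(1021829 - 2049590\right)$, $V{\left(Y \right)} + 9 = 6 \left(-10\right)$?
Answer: $\frac{32775089385600}{11085674167163721937} \approx 2.9565 \cdot 10^{-6}$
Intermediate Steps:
$p = 8760$ ($p = \left(-4\right) \left(-2190\right) = 8760$)
$V{\left(Y \right)} = -69$ ($V{\left(Y \right)} = -9 + 6 \left(-10\right) = -9 - 60 = -69$)
$J = -288924172320$ ($J = \left(281189 - 69\right) \left(1021829 - 2049590\right) = 281120 \left(-1027761\right) = -288924172320$)
$G{\left(C \right)} = 2 C^{2}$ ($G{\left(C \right)} = 2 C C = 2 C^{2}$)
$\frac{1}{\frac{J}{-854212} + \frac{1799329}{G{\left(p \right)}}} = \frac{1}{- \frac{288924172320}{-854212} + \frac{1799329}{2 \cdot 8760^{2}}} = \frac{1}{\left(-288924172320\right) \left(- \frac{1}{854212}\right) + \frac{1799329}{2 \cdot 76737600}} = \frac{1}{\frac{72231043080}{213553} + \frac{1799329}{153475200}} = \frac{1}{\frac{11085674167163721937}{32775089385600}} = \frac{32775089385600}{11085674167163721937}$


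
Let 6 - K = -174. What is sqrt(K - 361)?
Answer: I*sqrt(181) ≈ 13.454*I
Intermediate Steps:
K = 180 (K = 6 - 1*(-174) = 6 + 174 = 180)
sqrt(K - 361) = sqrt(180 - 361) = sqrt(-181) = I*sqrt(181)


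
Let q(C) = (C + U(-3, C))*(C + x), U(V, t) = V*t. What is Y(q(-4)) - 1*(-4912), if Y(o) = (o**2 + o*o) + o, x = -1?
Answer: 8072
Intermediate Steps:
q(C) = -2*C*(-1 + C) (q(C) = (C - 3*C)*(C - 1) = (-2*C)*(-1 + C) = -2*C*(-1 + C))
Y(o) = o + 2*o**2 (Y(o) = (o**2 + o**2) + o = 2*o**2 + o = o + 2*o**2)
Y(q(-4)) - 1*(-4912) = (2*(-4)*(1 - 1*(-4)))*(1 + 2*(2*(-4)*(1 - 1*(-4)))) - 1*(-4912) = (2*(-4)*(1 + 4))*(1 + 2*(2*(-4)*(1 + 4))) + 4912 = (2*(-4)*5)*(1 + 2*(2*(-4)*5)) + 4912 = -40*(1 + 2*(-40)) + 4912 = -40*(1 - 80) + 4912 = -40*(-79) + 4912 = 3160 + 4912 = 8072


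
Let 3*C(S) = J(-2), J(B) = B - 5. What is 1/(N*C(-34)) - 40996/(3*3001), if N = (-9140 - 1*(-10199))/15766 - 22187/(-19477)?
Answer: -114595772539658/23344641209085 ≈ -4.9089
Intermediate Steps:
J(B) = -5 + B
C(S) = -7/3 (C(S) = (-5 - 2)/3 = (⅓)*(-7) = -7/3)
N = 370426385/307074382 (N = (-9140 + 10199)*(1/15766) - 22187*(-1/19477) = 1059*(1/15766) + 22187/19477 = 1059/15766 + 22187/19477 = 370426385/307074382 ≈ 1.2063)
1/(N*C(-34)) - 40996/(3*3001) = 1/((370426385/307074382)*(-7/3)) - 40996/(3*3001) = (307074382/370426385)*(-3/7) - 40996/9003 = -921223146/2592984695 - 40996*1/9003 = -921223146/2592984695 - 40996/9003 = -114595772539658/23344641209085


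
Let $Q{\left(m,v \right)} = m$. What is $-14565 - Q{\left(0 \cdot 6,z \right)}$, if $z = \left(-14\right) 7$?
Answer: $-14565$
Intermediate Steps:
$z = -98$
$-14565 - Q{\left(0 \cdot 6,z \right)} = -14565 - 0 \cdot 6 = -14565 - 0 = -14565 + 0 = -14565$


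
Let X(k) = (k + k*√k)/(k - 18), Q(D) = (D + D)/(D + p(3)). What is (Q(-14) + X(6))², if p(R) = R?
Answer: 2751/484 - 45*√6/22 ≈ 0.67356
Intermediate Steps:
Q(D) = 2*D/(3 + D) (Q(D) = (D + D)/(D + 3) = (2*D)/(3 + D) = 2*D/(3 + D))
X(k) = (k + k^(3/2))/(-18 + k)
(Q(-14) + X(6))² = (2*(-14)/(3 - 14) + (6 + 6^(3/2))/(-18 + 6))² = (2*(-14)/(-11) + (6 + 6*√6)/(-12))² = (2*(-14)*(-1/11) - (6 + 6*√6)/12)² = (28/11 + (-½ - √6/2))² = (45/22 - √6/2)²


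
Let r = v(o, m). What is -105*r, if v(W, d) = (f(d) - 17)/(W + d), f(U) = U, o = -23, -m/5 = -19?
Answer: -455/4 ≈ -113.75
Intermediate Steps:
m = 95 (m = -5*(-19) = 95)
v(W, d) = (-17 + d)/(W + d) (v(W, d) = (d - 17)/(W + d) = (-17 + d)/(W + d))
r = 13/12 (r = (-17 + 95)/(-23 + 95) = 78/72 = (1/72)*78 = 13/12 ≈ 1.0833)
-105*r = -105*13/12 = -455/4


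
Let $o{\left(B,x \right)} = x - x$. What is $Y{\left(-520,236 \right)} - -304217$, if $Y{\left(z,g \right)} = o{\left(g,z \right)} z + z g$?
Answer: $181497$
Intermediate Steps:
$o{\left(B,x \right)} = 0$
$Y{\left(z,g \right)} = g z$ ($Y{\left(z,g \right)} = 0 z + z g = 0 + g z = g z$)
$Y{\left(-520,236 \right)} - -304217 = 236 \left(-520\right) - -304217 = -122720 + 304217 = 181497$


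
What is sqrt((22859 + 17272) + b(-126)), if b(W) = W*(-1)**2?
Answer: 3*sqrt(4445) ≈ 200.01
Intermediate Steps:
b(W) = W (b(W) = W*1 = W)
sqrt((22859 + 17272) + b(-126)) = sqrt((22859 + 17272) - 126) = sqrt(40131 - 126) = sqrt(40005) = 3*sqrt(4445)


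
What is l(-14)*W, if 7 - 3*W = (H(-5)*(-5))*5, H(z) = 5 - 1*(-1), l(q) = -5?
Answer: -785/3 ≈ -261.67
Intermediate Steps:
H(z) = 6 (H(z) = 5 + 1 = 6)
W = 157/3 (W = 7/3 - 6*(-5)*5/3 = 7/3 - (-10)*5 = 7/3 - ⅓*(-150) = 7/3 + 50 = 157/3 ≈ 52.333)
l(-14)*W = -5*157/3 = -785/3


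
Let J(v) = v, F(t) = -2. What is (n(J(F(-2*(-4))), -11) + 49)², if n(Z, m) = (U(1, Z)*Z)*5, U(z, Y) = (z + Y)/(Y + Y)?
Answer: 8649/4 ≈ 2162.3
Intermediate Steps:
U(z, Y) = (Y + z)/(2*Y) (U(z, Y) = (Y + z)/((2*Y)) = (Y + z)*(1/(2*Y)) = (Y + z)/(2*Y))
n(Z, m) = 5/2 + 5*Z/2 (n(Z, m) = (((Z + 1)/(2*Z))*Z)*5 = (((1 + Z)/(2*Z))*Z)*5 = (½ + Z/2)*5 = 5/2 + 5*Z/2)
(n(J(F(-2*(-4))), -11) + 49)² = ((5/2 + (5/2)*(-2)) + 49)² = ((5/2 - 5) + 49)² = (-5/2 + 49)² = (93/2)² = 8649/4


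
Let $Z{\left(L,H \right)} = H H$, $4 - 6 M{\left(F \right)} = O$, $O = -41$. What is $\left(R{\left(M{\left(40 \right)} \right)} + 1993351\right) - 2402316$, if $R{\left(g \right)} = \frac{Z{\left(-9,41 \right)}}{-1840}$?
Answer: $- \frac{752497281}{1840} \approx -4.0897 \cdot 10^{5}$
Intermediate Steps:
$M{\left(F \right)} = \frac{15}{2}$ ($M{\left(F \right)} = \frac{2}{3} - - \frac{41}{6} = \frac{2}{3} + \frac{41}{6} = \frac{15}{2}$)
$Z{\left(L,H \right)} = H^{2}$
$R{\left(g \right)} = - \frac{1681}{1840}$ ($R{\left(g \right)} = \frac{41^{2}}{-1840} = 1681 \left(- \frac{1}{1840}\right) = - \frac{1681}{1840}$)
$\left(R{\left(M{\left(40 \right)} \right)} + 1993351\right) - 2402316 = \left(- \frac{1681}{1840} + 1993351\right) - 2402316 = \frac{3667764159}{1840} - 2402316 = - \frac{752497281}{1840}$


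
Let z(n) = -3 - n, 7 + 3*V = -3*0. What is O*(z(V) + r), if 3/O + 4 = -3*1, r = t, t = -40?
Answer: 122/7 ≈ 17.429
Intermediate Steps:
V = -7/3 (V = -7/3 + (-3*0)/3 = -7/3 + (1/3)*0 = -7/3 + 0 = -7/3 ≈ -2.3333)
r = -40
O = -3/7 (O = 3/(-4 - 3*1) = 3/(-4 - 3) = 3/(-7) = 3*(-1/7) = -3/7 ≈ -0.42857)
O*(z(V) + r) = -3*((-3 - 1*(-7/3)) - 40)/7 = -3*((-3 + 7/3) - 40)/7 = -3*(-2/3 - 40)/7 = -3/7*(-122/3) = 122/7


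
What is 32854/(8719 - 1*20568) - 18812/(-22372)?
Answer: -7530975/3898321 ≈ -1.9319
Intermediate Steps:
32854/(8719 - 1*20568) - 18812/(-22372) = 32854/(8719 - 20568) - 18812*(-1/22372) = 32854/(-11849) + 4703/5593 = 32854*(-1/11849) + 4703/5593 = -32854/11849 + 4703/5593 = -7530975/3898321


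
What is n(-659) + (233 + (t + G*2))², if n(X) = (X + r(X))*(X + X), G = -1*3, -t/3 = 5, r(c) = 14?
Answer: 895054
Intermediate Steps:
t = -15 (t = -3*5 = -15)
G = -3
n(X) = 2*X*(14 + X) (n(X) = (X + 14)*(X + X) = (14 + X)*(2*X) = 2*X*(14 + X))
n(-659) + (233 + (t + G*2))² = 2*(-659)*(14 - 659) + (233 + (-15 - 3*2))² = 2*(-659)*(-645) + (233 + (-15 - 6))² = 850110 + (233 - 21)² = 850110 + 212² = 850110 + 44944 = 895054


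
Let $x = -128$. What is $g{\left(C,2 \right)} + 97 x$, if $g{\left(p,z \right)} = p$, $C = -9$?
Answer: $-12425$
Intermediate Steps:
$g{\left(C,2 \right)} + 97 x = -9 + 97 \left(-128\right) = -9 - 12416 = -12425$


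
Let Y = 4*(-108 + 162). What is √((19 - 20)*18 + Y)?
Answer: 3*√22 ≈ 14.071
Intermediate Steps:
Y = 216 (Y = 4*54 = 216)
√((19 - 20)*18 + Y) = √((19 - 20)*18 + 216) = √(-1*18 + 216) = √(-18 + 216) = √198 = 3*√22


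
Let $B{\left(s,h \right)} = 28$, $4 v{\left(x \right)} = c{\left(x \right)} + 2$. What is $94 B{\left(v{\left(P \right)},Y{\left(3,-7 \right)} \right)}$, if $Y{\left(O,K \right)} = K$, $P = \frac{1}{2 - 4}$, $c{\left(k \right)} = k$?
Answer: $2632$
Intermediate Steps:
$P = - \frac{1}{2}$ ($P = \frac{1}{-2} = - \frac{1}{2} \approx -0.5$)
$v{\left(x \right)} = \frac{1}{2} + \frac{x}{4}$ ($v{\left(x \right)} = \frac{x + 2}{4} = \frac{2 + x}{4} = \frac{1}{2} + \frac{x}{4}$)
$94 B{\left(v{\left(P \right)},Y{\left(3,-7 \right)} \right)} = 94 \cdot 28 = 2632$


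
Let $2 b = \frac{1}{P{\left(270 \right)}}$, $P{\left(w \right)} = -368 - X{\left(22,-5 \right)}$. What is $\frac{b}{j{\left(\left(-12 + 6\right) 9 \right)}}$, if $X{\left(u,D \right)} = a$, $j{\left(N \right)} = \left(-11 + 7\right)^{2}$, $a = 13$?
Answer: $- \frac{1}{12192} \approx -8.2021 \cdot 10^{-5}$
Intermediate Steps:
$j{\left(N \right)} = 16$ ($j{\left(N \right)} = \left(-4\right)^{2} = 16$)
$X{\left(u,D \right)} = 13$
$P{\left(w \right)} = -381$ ($P{\left(w \right)} = -368 - 13 = -381$)
$b = - \frac{1}{762}$ ($b = \frac{1}{2 \left(-381\right)} = \frac{1}{2} \left(- \frac{1}{381}\right) = - \frac{1}{762} \approx -0.0013123$)
$\frac{b}{j{\left(\left(-12 + 6\right) 9 \right)}} = - \frac{1}{762 \cdot 16} = \left(- \frac{1}{762}\right) \frac{1}{16} = - \frac{1}{12192}$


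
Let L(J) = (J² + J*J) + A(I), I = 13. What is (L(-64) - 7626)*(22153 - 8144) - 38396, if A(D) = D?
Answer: 8072815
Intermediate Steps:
L(J) = 13 + 2*J² (L(J) = (J² + J*J) + 13 = (J² + J²) + 13 = 2*J² + 13 = 13 + 2*J²)
(L(-64) - 7626)*(22153 - 8144) - 38396 = ((13 + 2*(-64)²) - 7626)*(22153 - 8144) - 38396 = ((13 + 2*4096) - 7626)*14009 - 38396 = ((13 + 8192) - 7626)*14009 - 38396 = (8205 - 7626)*14009 - 38396 = 579*14009 - 38396 = 8111211 - 38396 = 8072815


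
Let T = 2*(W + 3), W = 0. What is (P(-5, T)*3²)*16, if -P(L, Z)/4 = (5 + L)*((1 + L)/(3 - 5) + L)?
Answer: 0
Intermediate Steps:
T = 6 (T = 2*(0 + 3) = 2*3 = 6)
P(L, Z) = -4*(5 + L)*(-½ + L/2) (P(L, Z) = -4*(5 + L)*((1 + L)/(3 - 5) + L) = -4*(5 + L)*((1 + L)/(-2) + L) = -4*(5 + L)*((1 + L)*(-½) + L) = -4*(5 + L)*((-½ - L/2) + L) = -4*(5 + L)*(-½ + L/2))
(P(-5, T)*3²)*16 = ((10 - 8*(-5) - 2*(-5)²)*3²)*16 = ((10 + 40 - 2*25)*9)*16 = ((10 + 40 - 50)*9)*16 = (0*9)*16 = 0*16 = 0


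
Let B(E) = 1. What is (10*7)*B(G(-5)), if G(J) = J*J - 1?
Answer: 70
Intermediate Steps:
G(J) = -1 + J² (G(J) = J² - 1 = -1 + J²)
(10*7)*B(G(-5)) = (10*7)*1 = 70*1 = 70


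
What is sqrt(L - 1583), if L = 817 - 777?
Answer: I*sqrt(1543) ≈ 39.281*I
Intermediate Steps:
L = 40
sqrt(L - 1583) = sqrt(40 - 1583) = sqrt(-1543) = I*sqrt(1543)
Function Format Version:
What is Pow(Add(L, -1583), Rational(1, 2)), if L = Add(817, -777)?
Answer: Mul(I, Pow(1543, Rational(1, 2))) ≈ Mul(39.281, I)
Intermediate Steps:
L = 40
Pow(Add(L, -1583), Rational(1, 2)) = Pow(Add(40, -1583), Rational(1, 2)) = Pow(-1543, Rational(1, 2)) = Mul(I, Pow(1543, Rational(1, 2)))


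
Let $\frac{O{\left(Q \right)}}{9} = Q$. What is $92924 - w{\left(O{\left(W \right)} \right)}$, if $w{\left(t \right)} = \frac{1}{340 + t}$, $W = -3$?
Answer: $\frac{29085211}{313} \approx 92924.0$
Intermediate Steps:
$O{\left(Q \right)} = 9 Q$
$92924 - w{\left(O{\left(W \right)} \right)} = 92924 - \frac{1}{340 + 9 \left(-3\right)} = 92924 - \frac{1}{340 - 27} = 92924 - \frac{1}{313} = \frac{29085211}{313}$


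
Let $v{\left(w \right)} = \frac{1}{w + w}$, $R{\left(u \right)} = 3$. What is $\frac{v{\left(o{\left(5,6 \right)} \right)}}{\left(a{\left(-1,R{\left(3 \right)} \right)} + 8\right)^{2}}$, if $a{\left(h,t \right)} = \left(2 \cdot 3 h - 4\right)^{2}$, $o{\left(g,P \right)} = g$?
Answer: $\frac{1}{116640} \approx 8.5734 \cdot 10^{-6}$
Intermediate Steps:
$v{\left(w \right)} = \frac{1}{2 w}$
$a{\left(h,t \right)} = \left(-4 + 6 h\right)^{2}$ ($a{\left(h,t \right)} = \left(6 h - 4\right)^{2} = \left(-4 + 6 h\right)^{2}$)
$\frac{v{\left(o{\left(5,6 \right)} \right)}}{\left(a{\left(-1,R{\left(3 \right)} \right)} + 8\right)^{2}} = \frac{\frac{1}{2} \cdot \frac{1}{5}}{\left(4 \left(-2 + 3 \left(-1\right)\right)^{2} + 8\right)^{2}} = \frac{\frac{1}{2} \cdot \frac{1}{5}}{\left(4 \left(-2 - 3\right)^{2} + 8\right)^{2}} = \frac{1}{10 \left(4 \left(-5\right)^{2} + 8\right)^{2}} = \frac{1}{10 \left(4 \cdot 25 + 8\right)^{2}} = \frac{1}{10 \left(100 + 8\right)^{2}} = \frac{1}{10 \cdot 108^{2}} = \frac{1}{10 \cdot 11664} = \frac{1}{10} \cdot \frac{1}{11664} = \frac{1}{116640}$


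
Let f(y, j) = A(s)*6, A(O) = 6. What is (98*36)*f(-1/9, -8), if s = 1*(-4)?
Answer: 127008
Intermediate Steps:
s = -4
f(y, j) = 36 (f(y, j) = 6*6 = 36)
(98*36)*f(-1/9, -8) = (98*36)*36 = 3528*36 = 127008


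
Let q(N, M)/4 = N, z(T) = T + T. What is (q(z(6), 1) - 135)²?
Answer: 7569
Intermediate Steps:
z(T) = 2*T
q(N, M) = 4*N
(q(z(6), 1) - 135)² = (4*(2*6) - 135)² = (4*12 - 135)² = (48 - 135)² = (-87)² = 7569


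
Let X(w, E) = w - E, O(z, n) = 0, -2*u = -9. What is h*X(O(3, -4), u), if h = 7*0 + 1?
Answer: -9/2 ≈ -4.5000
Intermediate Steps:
u = 9/2 (u = -½*(-9) = 9/2 ≈ 4.5000)
h = 1 (h = 0 + 1 = 1)
h*X(O(3, -4), u) = 1*(0 - 1*9/2) = 1*(0 - 9/2) = 1*(-9/2) = -9/2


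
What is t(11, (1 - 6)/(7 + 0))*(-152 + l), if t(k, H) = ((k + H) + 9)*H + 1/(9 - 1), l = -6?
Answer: 422729/196 ≈ 2156.8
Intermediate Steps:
t(k, H) = ⅛ + H*(9 + H + k) (t(k, H) = ((H + k) + 9)*H + 1/8 = (9 + H + k)*H + ⅛ = H*(9 + H + k) + ⅛ = ⅛ + H*(9 + H + k))
t(11, (1 - 6)/(7 + 0))*(-152 + l) = (⅛ + ((1 - 6)/(7 + 0))² + 9*((1 - 6)/(7 + 0)) + ((1 - 6)/(7 + 0))*11)*(-152 - 6) = (⅛ + (-5/7)² + 9*(-5/7) - 5/7*11)*(-158) = (⅛ + 25/49 - 45/7 - 55/7)*(-158) = -5351/392*(-158) = 422729/196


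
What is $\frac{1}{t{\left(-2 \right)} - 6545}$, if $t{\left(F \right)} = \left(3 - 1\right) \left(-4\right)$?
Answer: $- \frac{1}{6553} \approx -0.0001526$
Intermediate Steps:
$t{\left(F \right)} = -8$ ($t{\left(F \right)} = 2 \left(-4\right) = -8$)
$\frac{1}{t{\left(-2 \right)} - 6545} = \frac{1}{-8 - 6545} = \frac{1}{-6553} = - \frac{1}{6553}$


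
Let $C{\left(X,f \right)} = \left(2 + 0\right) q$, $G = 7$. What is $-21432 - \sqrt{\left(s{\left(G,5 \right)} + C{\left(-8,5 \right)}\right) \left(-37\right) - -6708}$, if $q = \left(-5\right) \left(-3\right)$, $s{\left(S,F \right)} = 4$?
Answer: $-21432 - 5 \sqrt{218} \approx -21506.0$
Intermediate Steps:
$q = 15$
$C{\left(X,f \right)} = 30$ ($C{\left(X,f \right)} = \left(2 + 0\right) 15 = 2 \cdot 15 = 30$)
$-21432 - \sqrt{\left(s{\left(G,5 \right)} + C{\left(-8,5 \right)}\right) \left(-37\right) - -6708} = -21432 - \sqrt{\left(4 + 30\right) \left(-37\right) - -6708} = -21432 - \sqrt{34 \left(-37\right) + 6708} = -21432 - \sqrt{-1258 + 6708} = -21432 - \sqrt{5450} = -21432 - 5 \sqrt{218}$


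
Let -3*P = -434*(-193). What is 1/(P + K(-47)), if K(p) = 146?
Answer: -3/83324 ≈ -3.6004e-5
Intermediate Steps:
P = -83762/3 (P = -(-434)*(-193)/3 = -⅓*83762 = -83762/3 ≈ -27921.)
1/(P + K(-47)) = 1/(-83762/3 + 146) = 1/(-83324/3) = -3/83324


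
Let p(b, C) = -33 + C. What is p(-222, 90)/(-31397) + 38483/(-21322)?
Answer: -1209466105/669446834 ≈ -1.8067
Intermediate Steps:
p(-222, 90)/(-31397) + 38483/(-21322) = (-33 + 90)/(-31397) + 38483/(-21322) = 57*(-1/31397) + 38483*(-1/21322) = -57/31397 - 38483/21322 = -1209466105/669446834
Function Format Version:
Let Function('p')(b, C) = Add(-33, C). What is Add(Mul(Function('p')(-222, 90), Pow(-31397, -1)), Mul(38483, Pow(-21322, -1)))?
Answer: Rational(-1209466105, 669446834) ≈ -1.8067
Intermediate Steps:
Add(Mul(Function('p')(-222, 90), Pow(-31397, -1)), Mul(38483, Pow(-21322, -1))) = Add(Mul(Add(-33, 90), Pow(-31397, -1)), Mul(38483, Pow(-21322, -1))) = Add(Mul(57, Rational(-1, 31397)), Mul(38483, Rational(-1, 21322))) = Add(Rational(-57, 31397), Rational(-38483, 21322)) = Rational(-1209466105, 669446834)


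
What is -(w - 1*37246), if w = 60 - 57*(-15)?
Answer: 36331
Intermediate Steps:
w = 915 (w = 60 + 855 = 915)
-(w - 1*37246) = -(915 - 1*37246) = -(915 - 37246) = -1*(-36331) = 36331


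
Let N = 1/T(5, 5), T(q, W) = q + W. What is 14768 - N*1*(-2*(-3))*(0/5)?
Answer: 14768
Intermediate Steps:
T(q, W) = W + q
N = 1/10 (N = 1/(5 + 5) = 1/10 ≈ 0.10000)
14768 - N*1*(-2*(-3))*(0/5) = 14768 - (1/10)*1*(-2*(-3))*(0/5) = 14768 - 6*(0*(1/5))/10 = 14768 - 6*0/10 = 14768 - 0/10 = 14768 - 1*0 = 14768 + 0 = 14768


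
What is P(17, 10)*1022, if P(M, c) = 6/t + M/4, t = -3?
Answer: 4599/2 ≈ 2299.5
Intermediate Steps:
P(M, c) = -2 + M/4 (P(M, c) = 6/(-3) + M/4 = 6*(-⅓) + M*(¼) = -2 + M/4)
P(17, 10)*1022 = (-2 + (¼)*17)*1022 = (-2 + 17/4)*1022 = (9/4)*1022 = 4599/2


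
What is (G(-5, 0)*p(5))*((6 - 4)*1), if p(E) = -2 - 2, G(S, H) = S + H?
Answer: 40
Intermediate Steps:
G(S, H) = H + S
p(E) = -4
(G(-5, 0)*p(5))*((6 - 4)*1) = ((0 - 5)*(-4))*((6 - 4)*1) = (-5*(-4))*(2*1) = 20*2 = 40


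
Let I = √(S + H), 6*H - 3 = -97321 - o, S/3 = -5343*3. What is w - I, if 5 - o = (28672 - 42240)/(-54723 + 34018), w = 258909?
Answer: 258909 - I*√992461936114110/124230 ≈ 2.5891e+5 - 253.59*I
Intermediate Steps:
o = 89957/20705 (o = 5 - (28672 - 42240)/(-54723 + 34018) = 5 - (-13568)/(-20705) = 5 - (-13568)*(-1)/20705 = 5 - 1*13568/20705 = 5 - 13568/20705 = 89957/20705 ≈ 4.3447)
S = -48087 (S = 3*(-5343*3) = 3*(-16029) = -48087)
H = -2015059147/124230 (H = ½ + (-97321 - 1*89957/20705)/6 = ½ + (-97321 - 89957/20705)/6 = ½ + (⅙)*(-2015121262/20705) = ½ - 1007560631/62115 = -2015059147/124230 ≈ -16220.)
I = I*√992461936114110/124230 (I = √(-48087 - 2015059147/124230) = √(-7988907157/124230) = I*√992461936114110/124230 ≈ 253.59*I)
w - I = 258909 - I*√992461936114110/124230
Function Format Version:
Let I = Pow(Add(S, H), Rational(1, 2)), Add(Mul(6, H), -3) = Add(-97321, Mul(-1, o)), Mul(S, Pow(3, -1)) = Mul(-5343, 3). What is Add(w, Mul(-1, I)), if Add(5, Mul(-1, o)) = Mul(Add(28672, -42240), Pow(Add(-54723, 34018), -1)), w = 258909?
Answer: Add(258909, Mul(Rational(-1, 124230), I, Pow(992461936114110, Rational(1, 2)))) ≈ Add(2.5891e+5, Mul(-253.59, I))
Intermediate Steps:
o = Rational(89957, 20705) (o = Add(5, Mul(-1, Mul(Add(28672, -42240), Pow(Add(-54723, 34018), -1)))) = Add(5, Mul(-1, Mul(-13568, Pow(-20705, -1)))) = Add(5, Mul(-1, Mul(-13568, Rational(-1, 20705)))) = Add(5, Mul(-1, Rational(13568, 20705))) = Add(5, Rational(-13568, 20705)) = Rational(89957, 20705) ≈ 4.3447)
S = -48087 (S = Mul(3, Mul(-5343, 3)) = Mul(3, -16029) = -48087)
H = Rational(-2015059147, 124230) (H = Add(Rational(1, 2), Mul(Rational(1, 6), Add(-97321, Mul(-1, Rational(89957, 20705))))) = Add(Rational(1, 2), Mul(Rational(1, 6), Add(-97321, Rational(-89957, 20705)))) = Add(Rational(1, 2), Mul(Rational(1, 6), Rational(-2015121262, 20705))) = Add(Rational(1, 2), Rational(-1007560631, 62115)) = Rational(-2015059147, 124230) ≈ -16220.)
I = Mul(Rational(1, 124230), I, Pow(992461936114110, Rational(1, 2))) (I = Pow(Add(-48087, Rational(-2015059147, 124230)), Rational(1, 2)) = Pow(Rational(-7988907157, 124230), Rational(1, 2)) = Mul(Rational(1, 124230), I, Pow(992461936114110, Rational(1, 2))) ≈ Mul(253.59, I))
Add(w, Mul(-1, I)) = Add(258909, Mul(-1, Mul(Rational(1, 124230), I, Pow(992461936114110, Rational(1, 2))))) = Add(258909, Mul(Rational(-1, 124230), I, Pow(992461936114110, Rational(1, 2))))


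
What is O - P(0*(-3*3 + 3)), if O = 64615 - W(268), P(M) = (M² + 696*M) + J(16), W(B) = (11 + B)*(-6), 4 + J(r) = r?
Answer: 66277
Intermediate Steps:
J(r) = -4 + r
W(B) = -66 - 6*B
P(M) = 12 + M² + 696*M (P(M) = (M² + 696*M) + (-4 + 16) = (M² + 696*M) + 12 = 12 + M² + 696*M)
O = 66289 (O = 64615 - (-66 - 6*268) = 64615 - (-66 - 1608) = 64615 - 1*(-1674) = 64615 + 1674 = 66289)
O - P(0*(-3*3 + 3)) = 66289 - (12 + (0*(-3*3 + 3))² + 696*(0*(-3*3 + 3))) = 66289 - (12 + (0*(-9 + 3))² + 696*(0*(-9 + 3))) = 66289 - (12 + (0*(-6))² + 696*(0*(-6))) = 66289 - (12 + 0² + 696*0) = 66289 - (12 + 0 + 0) = 66289 - 1*12 = 66289 - 12 = 66277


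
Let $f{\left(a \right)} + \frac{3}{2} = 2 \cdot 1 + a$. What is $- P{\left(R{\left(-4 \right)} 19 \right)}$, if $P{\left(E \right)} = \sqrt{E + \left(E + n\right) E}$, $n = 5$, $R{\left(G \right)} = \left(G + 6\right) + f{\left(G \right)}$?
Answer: $- \frac{3 \sqrt{285}}{2} \approx -25.323$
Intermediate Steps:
$f{\left(a \right)} = \frac{1}{2} + a$ ($f{\left(a \right)} = - \frac{3}{2} + \left(2 \cdot 1 + a\right) = - \frac{3}{2} + \left(2 + a\right) = \frac{1}{2} + a$)
$R{\left(G \right)} = \frac{13}{2} + 2 G$ ($R{\left(G \right)} = \left(G + 6\right) + \left(\frac{1}{2} + G\right) = \left(6 + G\right) + \left(\frac{1}{2} + G\right) = \frac{13}{2} + 2 G$)
$P{\left(E \right)} = \sqrt{E + E \left(5 + E\right)}$ ($P{\left(E \right)} = \sqrt{E + \left(E + 5\right) E} = \sqrt{E + \left(5 + E\right) E} = \sqrt{E + E \left(5 + E\right)}$)
$- P{\left(R{\left(-4 \right)} 19 \right)} = - \sqrt{\left(\frac{13}{2} + 2 \left(-4\right)\right) 19 \left(6 + \left(\frac{13}{2} + 2 \left(-4\right)\right) 19\right)} = - \sqrt{\left(\frac{13}{2} - 8\right) 19 \left(6 + \left(\frac{13}{2} - 8\right) 19\right)} = - \sqrt{\left(- \frac{3}{2}\right) 19 \left(6 - \frac{57}{2}\right)} = - \sqrt{- \frac{57 \left(6 - \frac{57}{2}\right)}{2}} = - \sqrt{\left(- \frac{57}{2}\right) \left(- \frac{45}{2}\right)} = - \sqrt{\frac{2565}{4}} = - \frac{3 \sqrt{285}}{2}$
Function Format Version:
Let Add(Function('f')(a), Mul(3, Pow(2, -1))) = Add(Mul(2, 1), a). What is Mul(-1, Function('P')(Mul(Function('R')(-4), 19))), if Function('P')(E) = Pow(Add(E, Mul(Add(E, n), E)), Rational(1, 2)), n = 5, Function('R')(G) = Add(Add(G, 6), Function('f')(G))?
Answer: Mul(Rational(-3, 2), Pow(285, Rational(1, 2))) ≈ -25.323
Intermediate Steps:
Function('f')(a) = Add(Rational(1, 2), a) (Function('f')(a) = Add(Rational(-3, 2), Add(Mul(2, 1), a)) = Add(Rational(-3, 2), Add(2, a)) = Add(Rational(1, 2), a))
Function('R')(G) = Add(Rational(13, 2), Mul(2, G)) (Function('R')(G) = Add(Add(G, 6), Add(Rational(1, 2), G)) = Add(Add(6, G), Add(Rational(1, 2), G)) = Add(Rational(13, 2), Mul(2, G)))
Function('P')(E) = Pow(Add(E, Mul(E, Add(5, E))), Rational(1, 2)) (Function('P')(E) = Pow(Add(E, Mul(Add(E, 5), E)), Rational(1, 2)) = Pow(Add(E, Mul(Add(5, E), E)), Rational(1, 2)) = Pow(Add(E, Mul(E, Add(5, E))), Rational(1, 2)))
Mul(-1, Function('P')(Mul(Function('R')(-4), 19))) = Mul(-1, Pow(Mul(Mul(Add(Rational(13, 2), Mul(2, -4)), 19), Add(6, Mul(Add(Rational(13, 2), Mul(2, -4)), 19))), Rational(1, 2))) = Mul(-1, Pow(Mul(Mul(Add(Rational(13, 2), -8), 19), Add(6, Mul(Add(Rational(13, 2), -8), 19))), Rational(1, 2))) = Mul(-1, Pow(Mul(Mul(Rational(-3, 2), 19), Add(6, Mul(Rational(-3, 2), 19))), Rational(1, 2))) = Mul(-1, Pow(Mul(Rational(-57, 2), Add(6, Rational(-57, 2))), Rational(1, 2))) = Mul(-1, Pow(Mul(Rational(-57, 2), Rational(-45, 2)), Rational(1, 2))) = Mul(-1, Pow(Rational(2565, 4), Rational(1, 2))) = Mul(-1, Mul(Rational(3, 2), Pow(285, Rational(1, 2)))) = Mul(Rational(-3, 2), Pow(285, Rational(1, 2)))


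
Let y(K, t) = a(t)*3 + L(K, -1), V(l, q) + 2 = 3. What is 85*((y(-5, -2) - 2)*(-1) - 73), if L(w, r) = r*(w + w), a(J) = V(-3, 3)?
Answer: -7140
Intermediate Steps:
V(l, q) = 1 (V(l, q) = -2 + 3 = 1)
a(J) = 1
L(w, r) = 2*r*w (L(w, r) = r*(2*w) = 2*r*w)
y(K, t) = 3 - 2*K (y(K, t) = 1*3 + 2*(-1)*K = 3 - 2*K)
85*((y(-5, -2) - 2)*(-1) - 73) = 85*(((3 - 2*(-5)) - 2)*(-1) - 73) = 85*(((3 + 10) - 2)*(-1) - 73) = 85*((13 - 2)*(-1) - 73) = 85*(11*(-1) - 73) = 85*(-11 - 73) = 85*(-84) = -7140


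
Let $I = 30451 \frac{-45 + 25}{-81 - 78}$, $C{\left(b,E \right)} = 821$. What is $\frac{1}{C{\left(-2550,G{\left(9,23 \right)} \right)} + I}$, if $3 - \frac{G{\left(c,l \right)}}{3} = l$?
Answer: $\frac{159}{739559} \approx 0.00021499$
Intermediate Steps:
$G{\left(c,l \right)} = 9 - 3 l$
$I = \frac{609020}{159}$ ($I = 30451 \left(- \frac{20}{-159}\right) = 30451 \left(\left(-20\right) \left(- \frac{1}{159}\right)\right) = 30451 \cdot \frac{20}{159} = \frac{609020}{159} \approx 3830.3$)
$\frac{1}{C{\left(-2550,G{\left(9,23 \right)} \right)} + I} = \frac{1}{821 + \frac{609020}{159}} = \frac{1}{\frac{739559}{159}} = \frac{159}{739559}$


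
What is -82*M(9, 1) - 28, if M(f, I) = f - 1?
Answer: -684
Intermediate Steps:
M(f, I) = -1 + f
-82*M(9, 1) - 28 = -82*(-1 + 9) - 28 = -82*8 - 28 = -656 - 28 = -684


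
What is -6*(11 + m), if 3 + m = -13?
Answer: 30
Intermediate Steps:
m = -16 (m = -3 - 13 = -16)
-6*(11 + m) = -6*(11 - 16) = -6*(-5) = 30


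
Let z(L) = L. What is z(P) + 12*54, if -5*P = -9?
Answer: 3249/5 ≈ 649.80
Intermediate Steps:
P = 9/5 (P = -⅕*(-9) = 9/5 ≈ 1.8000)
z(P) + 12*54 = 9/5 + 12*54 = 9/5 + 648 = 3249/5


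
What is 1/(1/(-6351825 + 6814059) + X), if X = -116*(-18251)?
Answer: 462234/978602997145 ≈ 4.7234e-7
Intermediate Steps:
X = 2117116
1/(1/(-6351825 + 6814059) + X) = 1/(1/(-6351825 + 6814059) + 2117116) = 1/(1/462234 + 2117116) = 1/(978602997145/462234) = 462234/978602997145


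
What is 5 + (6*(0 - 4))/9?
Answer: 7/3 ≈ 2.3333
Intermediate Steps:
5 + (6*(0 - 4))/9 = 5 + (6*(-4))/9 = 5 + (1/9)*(-24) = 5 - 8/3 = 7/3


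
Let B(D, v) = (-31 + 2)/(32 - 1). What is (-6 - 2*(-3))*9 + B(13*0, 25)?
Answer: -29/31 ≈ -0.93548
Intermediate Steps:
B(D, v) = -29/31
(-6 - 2*(-3))*9 + B(13*0, 25) = (-6 - 2*(-3))*9 - 29/31 = (-6 + 6)*9 - 29/31 = 0*9 - 29/31 = 0 - 29/31 = -29/31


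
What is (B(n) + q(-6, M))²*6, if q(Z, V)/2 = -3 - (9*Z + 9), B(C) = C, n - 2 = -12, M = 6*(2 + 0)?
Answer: 32856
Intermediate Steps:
M = 12 (M = 6*2 = 12)
n = -10 (n = 2 - 12 = -10)
q(Z, V) = -24 - 18*Z (q(Z, V) = 2*(-3 - (9*Z + 9)) = 2*(-3 - (9 + 9*Z)) = 2*(-3 + (-9 - 9*Z)) = 2*(-12 - 9*Z) = -24 - 18*Z)
(B(n) + q(-6, M))²*6 = (-10 + (-24 - 18*(-6)))²*6 = (-10 + (-24 + 108))²*6 = (-10 + 84)²*6 = 74²*6 = 5476*6 = 32856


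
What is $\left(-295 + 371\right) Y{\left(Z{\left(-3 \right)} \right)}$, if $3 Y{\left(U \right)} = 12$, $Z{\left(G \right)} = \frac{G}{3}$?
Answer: $304$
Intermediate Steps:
$Z{\left(G \right)} = \frac{G}{3}$ ($Z{\left(G \right)} = G \frac{1}{3} = \frac{G}{3}$)
$Y{\left(U \right)} = 4$ ($Y{\left(U \right)} = \frac{1}{3} \cdot 12 = 4$)
$\left(-295 + 371\right) Y{\left(Z{\left(-3 \right)} \right)} = \left(-295 + 371\right) 4 = 76 \cdot 4 = 304$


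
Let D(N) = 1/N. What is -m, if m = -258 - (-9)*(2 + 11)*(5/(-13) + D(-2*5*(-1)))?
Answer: 2913/10 ≈ 291.30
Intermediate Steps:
m = -2913/10 (m = -258 - (-9)*(2 + 11)*(5/(-13) + 1/(-2*5*(-1))) = -258 - (-9)*13*(5*(-1/13) + 1/(-10*(-1))) = -258 - (-9)*13*(-5/13 + 1/10) = -258 - (-9)*13*(-5/13 + ⅒) = -258 - (-9)*13*(-37/130) = -258 - (-9)*(-37)/10 = -258 - 1*333/10 = -258 - 333/10 = -2913/10 ≈ -291.30)
-m = -1*(-2913/10) = 2913/10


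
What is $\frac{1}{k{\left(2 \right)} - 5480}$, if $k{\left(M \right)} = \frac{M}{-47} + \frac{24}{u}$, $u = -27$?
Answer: $- \frac{423}{2318434} \approx -0.00018245$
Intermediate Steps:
$k{\left(M \right)} = - \frac{8}{9} - \frac{M}{47}$ ($k{\left(M \right)} = \frac{M}{-47} + \frac{24}{-27} = M \left(- \frac{1}{47}\right) + 24 \left(- \frac{1}{27}\right) = - \frac{M}{47} - \frac{8}{9} = - \frac{8}{9} - \frac{M}{47}$)
$\frac{1}{k{\left(2 \right)} - 5480} = \frac{1}{\left(- \frac{8}{9} - \frac{2}{47}\right) - 5480} = \frac{1}{- \frac{394}{423} - 5480} = \frac{1}{- \frac{2318434}{423}} = - \frac{423}{2318434}$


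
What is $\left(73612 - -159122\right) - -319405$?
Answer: $552139$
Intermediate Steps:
$\left(73612 - -159122\right) - -319405 = \left(73612 + 159122\right) + 319405 = 232734 + 319405 = 552139$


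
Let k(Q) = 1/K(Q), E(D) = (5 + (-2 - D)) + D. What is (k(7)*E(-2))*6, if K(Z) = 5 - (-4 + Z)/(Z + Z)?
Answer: 252/67 ≈ 3.7612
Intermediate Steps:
K(Z) = 5 - (-4 + Z)/(2*Z)
E(D) = 3 (E(D) = (3 - D) + D = 3)
k(Q) = 1/(9/2 + 2/Q)
(k(7)*E(-2))*6 = ((2*7/(4 + 9*7))*3)*6 = ((2*7/(4 + 63))*3)*6 = ((2*7/67)*3)*6 = ((2*7*(1/67))*3)*6 = ((14/67)*3)*6 = (42/67)*6 = 252/67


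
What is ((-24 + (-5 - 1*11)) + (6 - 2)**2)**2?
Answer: 576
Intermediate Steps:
((-24 + (-5 - 1*11)) + (6 - 2)**2)**2 = ((-24 + (-5 - 11)) + 4**2)**2 = ((-24 - 16) + 16)**2 = (-40 + 16)**2 = (-24)**2 = 576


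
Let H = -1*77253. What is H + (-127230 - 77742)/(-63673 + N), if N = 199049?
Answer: -2614601775/33844 ≈ -77255.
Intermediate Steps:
H = -77253
H + (-127230 - 77742)/(-63673 + N) = -77253 + (-127230 - 77742)/(-63673 + 199049) = -77253 - 204972/135376 = -77253 - 204972*1/135376 = -77253 - 51243/33844 = -2614601775/33844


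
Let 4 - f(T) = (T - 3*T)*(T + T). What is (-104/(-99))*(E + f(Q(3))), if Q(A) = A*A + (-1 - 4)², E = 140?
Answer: 495872/99 ≈ 5008.8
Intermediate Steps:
Q(A) = 25 + A² (Q(A) = A² + (-5)² = A² + 25 = 25 + A²)
f(T) = 4 + 4*T² (f(T) = 4 - (T - 3*T)*(T + T) = 4 - (-2*T)*2*T = 4 - (-4)*T² = 4 + 4*T²)
(-104/(-99))*(E + f(Q(3))) = (-104/(-99))*(140 + (4 + 4*(25 + 3²)²)) = (-104*(-1/99))*(140 + (4 + 4*(25 + 9)²)) = 104*(140 + (4 + 4*34²))/99 = 104*(140 + (4 + 4*1156))/99 = 104*(140 + (4 + 4624))/99 = 104*(140 + 4628)/99 = (104/99)*4768 = 495872/99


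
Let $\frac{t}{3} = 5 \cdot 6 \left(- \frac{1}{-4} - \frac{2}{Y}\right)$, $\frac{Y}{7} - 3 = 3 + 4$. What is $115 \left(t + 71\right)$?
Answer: $\frac{146395}{14} \approx 10457.0$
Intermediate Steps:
$Y = 70$ ($Y = 21 + 7 \left(3 + 4\right) = 21 + 7 \cdot 7 = 21 + 49 = 70$)
$t = \frac{279}{14}$ ($t = 3 \cdot 5 \cdot 6 \left(- \frac{1}{-4} - \frac{2}{70}\right) = 3 \cdot 30 \left(\left(-1\right) \left(- \frac{1}{4}\right) - \frac{1}{35}\right) = 3 \cdot 30 \left(\frac{1}{4} - \frac{1}{35}\right) = 3 \cdot 30 \cdot \frac{31}{140} = 3 \cdot \frac{93}{14} = \frac{279}{14} \approx 19.929$)
$115 \left(t + 71\right) = 115 \left(\frac{279}{14} + 71\right) = 115 \cdot \frac{1273}{14} = \frac{146395}{14}$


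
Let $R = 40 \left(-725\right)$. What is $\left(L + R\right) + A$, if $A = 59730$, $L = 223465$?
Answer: $254195$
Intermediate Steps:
$R = -29000$
$\left(L + R\right) + A = \left(223465 - 29000\right) + 59730 = 194465 + 59730 = 254195$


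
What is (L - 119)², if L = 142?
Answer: 529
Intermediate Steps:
(L - 119)² = (142 - 119)² = 23² = 529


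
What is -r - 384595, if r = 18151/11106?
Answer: -4271330221/11106 ≈ -3.8460e+5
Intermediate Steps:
r = 18151/11106 (r = 18151*(1/11106) = 18151/11106 ≈ 1.6343)
-r - 384595 = -1*18151/11106 - 384595 = -18151/11106 - 384595 = -4271330221/11106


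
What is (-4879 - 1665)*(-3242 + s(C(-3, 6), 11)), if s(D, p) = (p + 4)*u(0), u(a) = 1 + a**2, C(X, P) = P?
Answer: 21117488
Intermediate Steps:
s(D, p) = 4 + p (s(D, p) = (p + 4)*(1 + 0**2) = (4 + p)*(1 + 0) = (4 + p)*1 = 4 + p)
(-4879 - 1665)*(-3242 + s(C(-3, 6), 11)) = (-4879 - 1665)*(-3242 + (4 + 11)) = -6544*(-3242 + 15) = -6544*(-3227) = 21117488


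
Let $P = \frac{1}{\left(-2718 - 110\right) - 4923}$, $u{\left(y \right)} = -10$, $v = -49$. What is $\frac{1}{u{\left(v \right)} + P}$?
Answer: $- \frac{7751}{77511} \approx -0.099999$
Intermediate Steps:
$P = - \frac{1}{7751}$ ($P = \frac{1}{-2828 - 4923} = \frac{1}{-7751} = - \frac{1}{7751} \approx -0.00012902$)
$\frac{1}{u{\left(v \right)} + P} = \frac{1}{-10 - \frac{1}{7751}} = \frac{1}{- \frac{77511}{7751}} = - \frac{7751}{77511}$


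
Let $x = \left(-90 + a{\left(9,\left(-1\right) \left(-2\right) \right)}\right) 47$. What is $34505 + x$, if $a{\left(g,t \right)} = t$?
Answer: $30369$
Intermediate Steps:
$x = -4136$ ($x = \left(-90 - -2\right) 47 = \left(-90 + 2\right) 47 = \left(-88\right) 47 = -4136$)
$34505 + x = 34505 - 4136 = 30369$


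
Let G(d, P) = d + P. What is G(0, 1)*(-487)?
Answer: -487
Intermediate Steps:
G(d, P) = P + d
G(0, 1)*(-487) = (1 + 0)*(-487) = 1*(-487) = -487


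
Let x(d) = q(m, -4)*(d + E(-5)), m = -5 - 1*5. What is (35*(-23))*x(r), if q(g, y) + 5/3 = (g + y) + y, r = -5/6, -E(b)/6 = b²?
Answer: -42982975/18 ≈ -2.3879e+6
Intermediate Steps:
E(b) = -6*b²
r = -⅚ (r = -5*⅙ = -⅚ ≈ -0.83333)
m = -10 (m = -5 - 5 = -10)
q(g, y) = -5/3 + g + 2*y (q(g, y) = -5/3 + ((g + y) + y) = -5/3 + (g + 2*y) = -5/3 + g + 2*y)
x(d) = 2950 - 59*d/3 (x(d) = (-5/3 - 10 + 2*(-4))*(d - 6*(-5)²) = (-5/3 - 10 - 8)*(d - 6*25) = -59*(d - 150)/3 = -59*(-150 + d)/3 = 2950 - 59*d/3)
(35*(-23))*x(r) = (35*(-23))*(2950 - 59/3*(-⅚)) = -805*(2950 + 295/18) = -805*53395/18 = -42982975/18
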